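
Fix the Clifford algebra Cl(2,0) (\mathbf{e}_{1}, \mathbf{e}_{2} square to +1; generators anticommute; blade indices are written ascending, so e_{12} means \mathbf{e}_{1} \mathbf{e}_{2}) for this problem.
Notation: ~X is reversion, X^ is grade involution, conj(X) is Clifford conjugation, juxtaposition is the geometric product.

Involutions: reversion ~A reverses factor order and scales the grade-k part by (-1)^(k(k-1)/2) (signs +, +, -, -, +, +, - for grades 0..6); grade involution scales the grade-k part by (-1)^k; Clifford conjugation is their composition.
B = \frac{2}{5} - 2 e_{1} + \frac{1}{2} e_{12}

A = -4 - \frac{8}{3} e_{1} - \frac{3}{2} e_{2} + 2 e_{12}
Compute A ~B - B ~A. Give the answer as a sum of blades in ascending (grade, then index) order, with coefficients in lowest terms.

first term: \frac{71}{15} + \frac{371}{60} e_{1} + \frac{71}{15} e_{2} - \frac{1}{5} e_{12}
second term: \frac{71}{15} + \frac{371}{60} e_{1} + \frac{71}{15} e_{2} + \frac{1}{5} e_{12}
Answer: -\frac{2}{5} e_{12}


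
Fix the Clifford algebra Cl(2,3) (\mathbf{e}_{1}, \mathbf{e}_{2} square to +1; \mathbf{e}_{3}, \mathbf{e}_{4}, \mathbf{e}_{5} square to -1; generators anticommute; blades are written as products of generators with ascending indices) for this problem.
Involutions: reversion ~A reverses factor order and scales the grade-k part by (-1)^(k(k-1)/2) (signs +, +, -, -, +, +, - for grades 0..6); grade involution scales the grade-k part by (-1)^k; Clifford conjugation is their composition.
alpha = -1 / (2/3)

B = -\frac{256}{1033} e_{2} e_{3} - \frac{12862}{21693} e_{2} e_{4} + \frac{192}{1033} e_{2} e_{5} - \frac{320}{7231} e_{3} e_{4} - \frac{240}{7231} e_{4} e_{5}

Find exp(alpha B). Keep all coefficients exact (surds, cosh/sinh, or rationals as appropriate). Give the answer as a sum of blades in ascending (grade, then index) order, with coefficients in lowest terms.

B^2 term by term: the squares give (-\frac{256}{1033})^2*(e_{2} e_{3})^2 + (-\frac{12862}{21693})^2*(e_{2} e_{4})^2 + (\frac{192}{1033})^2*(e_{2} e_{5})^2 + (-\frac{320}{7231})^2*(e_{3} e_{4})^2 + (-\frac{240}{7231})^2*(e_{4} e_{5})^2 = \frac{65536}{1067089}*(+1) + \frac{165431044}{470586249}*(+1) + \frac{36864}{1067089}*(+1) + \frac{102400}{52287361}*(-1) + \frac{57600}{52287361}*(-1) = \frac{4}{9} (each basis 2-blade squares to minus the product of its generators' squares); cross terms between blades sharing an index anticommute and cancel; the commuting (index-disjoint) pairs give grade-4 terms 2*c*c'*(blade product), which cancel blade by blade — e_{2} e_{3} e_{4} e_{5}: \frac{122880}{7469623} - \frac{122880}{7469623} = 0 — confirming B is simple. So B^2 = \frac{4}{9}.
B^2 = \frac{4}{9} — B^2 > 0, so the exponential closes hyperbolically: l = \frac{2}{3}, alpha*l = -1, so exp(alpha B) = cosh(-1) + (sinh(-1)/(\frac{2}{3}))*B = \cosh{\left(1 \right)} + (- \frac{3 \sinh{\left(1 \right)}}{2})*B.
Answer: \cosh{\left(1 \right)} + \frac{384 \sinh{\left(1 \right)}}{1033} e_{2} e_{3} + \frac{6431 \sinh{\left(1 \right)}}{7231} e_{2} e_{4} - \frac{288 \sinh{\left(1 \right)}}{1033} e_{2} e_{5} + \frac{480 \sinh{\left(1 \right)}}{7231} e_{3} e_{4} + \frac{360 \sinh{\left(1 \right)}}{7231} e_{4} e_{5}


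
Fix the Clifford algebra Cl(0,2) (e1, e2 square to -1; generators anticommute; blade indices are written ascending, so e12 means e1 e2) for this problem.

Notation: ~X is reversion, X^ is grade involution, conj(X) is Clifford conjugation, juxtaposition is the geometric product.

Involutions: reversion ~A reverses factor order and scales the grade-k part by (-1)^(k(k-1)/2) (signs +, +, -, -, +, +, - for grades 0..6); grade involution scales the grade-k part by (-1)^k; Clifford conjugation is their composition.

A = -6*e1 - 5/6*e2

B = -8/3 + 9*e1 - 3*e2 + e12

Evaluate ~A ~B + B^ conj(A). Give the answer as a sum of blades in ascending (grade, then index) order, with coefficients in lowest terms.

first term: 103/2 + 101/6*e1 - 34/9*e2 + 51/2*e12
second term: 103/2 - 101/6*e1 + 34/9*e2 - 51/2*e12
Answer: 103


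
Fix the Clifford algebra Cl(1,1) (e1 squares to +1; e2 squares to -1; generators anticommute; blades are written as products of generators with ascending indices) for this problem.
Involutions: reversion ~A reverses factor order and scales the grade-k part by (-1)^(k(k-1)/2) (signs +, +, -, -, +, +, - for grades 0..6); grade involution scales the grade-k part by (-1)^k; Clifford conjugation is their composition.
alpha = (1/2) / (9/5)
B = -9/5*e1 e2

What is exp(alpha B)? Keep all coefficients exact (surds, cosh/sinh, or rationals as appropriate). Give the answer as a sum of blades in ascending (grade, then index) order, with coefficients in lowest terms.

B^2 = (-9/5)^2*(e1 e2)^2 = 81/25*(+1) = 81/25 (a basis 2-blade squares to minus the product of its generators' squares).
B^2 = 81/25 — a positive square means the series sums to a boost: l = 9/5, alpha*l = 1/2, so exp(alpha B) = cosh(1/2) + (sinh(1/2)/(9/5))*B = cosh(1/2) + (5*sinh(1/2)/9)*B.
Answer: cosh(1/2) - sinh(1/2)*e1 e2


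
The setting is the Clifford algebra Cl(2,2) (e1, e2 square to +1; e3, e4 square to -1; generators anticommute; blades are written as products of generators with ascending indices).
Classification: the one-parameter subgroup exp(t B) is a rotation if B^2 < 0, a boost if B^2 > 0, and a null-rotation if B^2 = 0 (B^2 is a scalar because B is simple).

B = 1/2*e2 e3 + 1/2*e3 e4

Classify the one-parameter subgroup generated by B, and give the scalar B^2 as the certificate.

B^2 term by term: the squares give (1/2)^2*(e2 e3)^2 + (1/2)^2*(e3 e4)^2 = 1/4*(+1) + 1/4*(-1) = 0 (each basis 2-blade squares to minus the product of its generators' squares); cross terms between blades sharing an index anticommute and cancel. So B^2 = 0.
Answer: null-rotation, certificate B^2 = 0. Because 0 is invariant under every versor sandwich, the classification follows from its sign alone.


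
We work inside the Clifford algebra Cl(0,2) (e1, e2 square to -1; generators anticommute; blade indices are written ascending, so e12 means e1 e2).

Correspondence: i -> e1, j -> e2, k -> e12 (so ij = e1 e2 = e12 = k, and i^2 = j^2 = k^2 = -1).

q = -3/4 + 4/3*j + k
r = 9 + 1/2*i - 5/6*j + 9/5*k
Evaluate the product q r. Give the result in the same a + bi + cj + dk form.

In blades: q = -3/4 + 4/3*e2 + e12, r = 9 + 1/2*e1 - 5/6*e2 + 9/5*e12.
Distribute q over r term by term (generator squares from the signature, products reordered to ascending indices): (-3/4)*r = -27/4 - 3/8*e1 + 5/8*e2 - 27/20*e12; (4/3*e2)*r = 10/9 + 12/5*e1 + 12*e2 - 2/3*e12; (e12)*r = -9/5 + 5/6*e1 + 1/2*e2 + 9*e12.
Sum: -1339/180 + 343/120*e1 + 105/8*e2 + 419/60*e12; translating back through the correspondence:
Answer: -1339/180 + 343/120*i + 105/8*j + 419/60*k


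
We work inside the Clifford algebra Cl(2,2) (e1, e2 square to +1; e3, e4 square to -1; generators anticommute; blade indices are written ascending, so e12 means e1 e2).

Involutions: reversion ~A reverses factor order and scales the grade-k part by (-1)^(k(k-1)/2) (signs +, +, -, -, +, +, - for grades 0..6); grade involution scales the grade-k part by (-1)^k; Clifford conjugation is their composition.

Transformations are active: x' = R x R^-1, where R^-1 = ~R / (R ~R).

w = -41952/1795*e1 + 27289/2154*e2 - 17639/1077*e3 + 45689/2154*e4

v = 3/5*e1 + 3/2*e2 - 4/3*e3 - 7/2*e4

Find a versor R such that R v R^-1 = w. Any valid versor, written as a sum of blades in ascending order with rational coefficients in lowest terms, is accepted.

Since q(v) = q(w) = -2569/225, the sum R = v + w = -8175/359*e1 + 15260/1077*e2 - 19075/1077*e3 + 19075/1077*e4 does the job whenever invertible.
Answer: -8175/359*e1 + 15260/1077*e2 - 19075/1077*e3 + 19075/1077*e4


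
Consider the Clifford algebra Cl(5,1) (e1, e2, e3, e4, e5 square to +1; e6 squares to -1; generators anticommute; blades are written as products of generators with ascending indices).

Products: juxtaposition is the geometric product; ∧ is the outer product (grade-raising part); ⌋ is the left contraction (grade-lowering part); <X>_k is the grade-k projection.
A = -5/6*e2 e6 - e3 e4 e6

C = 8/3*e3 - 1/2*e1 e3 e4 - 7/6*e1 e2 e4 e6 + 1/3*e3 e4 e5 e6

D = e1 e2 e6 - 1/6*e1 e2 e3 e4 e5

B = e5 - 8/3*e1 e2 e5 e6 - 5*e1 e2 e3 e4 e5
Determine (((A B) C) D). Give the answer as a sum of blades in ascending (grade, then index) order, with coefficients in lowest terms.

step 1: -20/9*e1 e5 + 5/6*e2 e5 e6 + 5*e1 e2 e5 e6 + e3 e4 e5 e6 + 8/3*e1 e2 e3 e4 e5 + 25/6*e1 e3 e4 e5 e6
step 2: -1/3 - 25/18*e1 + 4/3*e2 e5 - 35/6*e4 e5 + 25/12*e5 e6 - 8/9*e1 e2 e6 + 160/27*e1 e3 e5 - 35/36*e1 e4 e5 + 1/2*e1 e5 e6 + 5/18*e2 e3 e4 + 175/36*e2 e3 e5 - 10/9*e3 e4 e5 - 28/9*e3 e5 e6 - 8/3*e4 e5 e6 + 5/3*e1 e2 e3 e4 + 7/6*e1 e2 e3 e5 + 64/9*e1 e2 e4 e5 - 20/27*e1 e3 e4 e6 - 100/9*e1 e4 e5 e6 + 20/9*e2 e3 e5 e6 - 70/27*e2 e4 e5 e6 + 40/3*e1 e2 e3 e5 e6 + 5/2*e2 e3 e4 e5 e6 + 5/12*e1 e2 e3 e4 e5 e6
step 3: -8/9 - 32/27*e3 + 7/36*e4 - 5/18*e5 + 5/72*e6 - 5/27*e1 e2 + 175/216*e1 e4 - 5/108*e1 e5 + 5/12*e1 e6 - 35/216*e2 e3 - 80/81*e2 e4 - 1/2*e2 e5 - 25/18*e2 e6 + 40/3*e3 e5 - 20/9*e4 e6 - 35/36*e1 e2 e3 - 25/12*e1 e2 e5 - 1/3*e1 e2 e6 + 2/9*e1 e3 e4 + 20/9*e1 e3 e5 - 35/81*e1 e3 e6 - 70/27*e1 e4 e5 - 10/27*e1 e4 e6 - 4/3*e1 e5 e6 + 20/27*e2 e3 e4 + 50/27*e2 e3 e6 + 100/9*e2 e4 e5 + 10/81*e2 e5 e6 + 5/12*e3 e4 e5 - 5/3*e3 e4 e6 - 7/6*e3 e5 e6 - 64/9*e4 e5 e6 + 28/9*e1 e2 e3 e5 + 4/9*e1 e2 e3 e6 + 8/3*e1 e2 e4 e5 - 14/27*e1 e2 e4 e6 + 5/2*e1 e3 e4 e5 - 5/18*e1 e3 e4 e6 - 175/36*e1 e3 e5 e6 + 25/108*e2 e3 e4 e5 + 1/12*e2 e3 e4 e6 + 160/27*e2 e3 e5 e6 - 35/36*e2 e4 e5 e6 + 4/27*e3 e4 e5 e6 + 1/18*e1 e2 e3 e4 e5 + 25/72*e1 e2 e3 e4 e6 - 35/6*e1 e2 e4 e5 e6 - 10/9*e1 e2 e3 e4 e5 e6
Answer: -8/9 - 32/27*e3 + 7/36*e4 - 5/18*e5 + 5/72*e6 - 5/27*e1 e2 + 175/216*e1 e4 - 5/108*e1 e5 + 5/12*e1 e6 - 35/216*e2 e3 - 80/81*e2 e4 - 1/2*e2 e5 - 25/18*e2 e6 + 40/3*e3 e5 - 20/9*e4 e6 - 35/36*e1 e2 e3 - 25/12*e1 e2 e5 - 1/3*e1 e2 e6 + 2/9*e1 e3 e4 + 20/9*e1 e3 e5 - 35/81*e1 e3 e6 - 70/27*e1 e4 e5 - 10/27*e1 e4 e6 - 4/3*e1 e5 e6 + 20/27*e2 e3 e4 + 50/27*e2 e3 e6 + 100/9*e2 e4 e5 + 10/81*e2 e5 e6 + 5/12*e3 e4 e5 - 5/3*e3 e4 e6 - 7/6*e3 e5 e6 - 64/9*e4 e5 e6 + 28/9*e1 e2 e3 e5 + 4/9*e1 e2 e3 e6 + 8/3*e1 e2 e4 e5 - 14/27*e1 e2 e4 e6 + 5/2*e1 e3 e4 e5 - 5/18*e1 e3 e4 e6 - 175/36*e1 e3 e5 e6 + 25/108*e2 e3 e4 e5 + 1/12*e2 e3 e4 e6 + 160/27*e2 e3 e5 e6 - 35/36*e2 e4 e5 e6 + 4/27*e3 e4 e5 e6 + 1/18*e1 e2 e3 e4 e5 + 25/72*e1 e2 e3 e4 e6 - 35/6*e1 e2 e4 e5 e6 - 10/9*e1 e2 e3 e4 e5 e6


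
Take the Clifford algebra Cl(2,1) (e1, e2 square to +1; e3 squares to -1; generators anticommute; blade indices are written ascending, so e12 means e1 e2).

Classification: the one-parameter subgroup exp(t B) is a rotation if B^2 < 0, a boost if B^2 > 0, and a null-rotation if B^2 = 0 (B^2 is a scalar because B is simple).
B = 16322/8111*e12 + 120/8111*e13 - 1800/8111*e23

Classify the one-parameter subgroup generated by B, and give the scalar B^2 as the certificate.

B^2 term by term: the squares give (16322/8111)^2*(e12)^2 + (120/8111)^2*(e13)^2 + (-1800/8111)^2*(e23)^2 = 266407684/65788321*(-1) + 14400/65788321*(+1) + 3240000/65788321*(+1) = -4 (each basis 2-blade squares to minus the product of its generators' squares); cross terms between blades sharing an index anticommute and cancel. So B^2 = -4.
Answer: rotation, certificate B^2 = -4. The class reads off the invariant scalar -4 directly.


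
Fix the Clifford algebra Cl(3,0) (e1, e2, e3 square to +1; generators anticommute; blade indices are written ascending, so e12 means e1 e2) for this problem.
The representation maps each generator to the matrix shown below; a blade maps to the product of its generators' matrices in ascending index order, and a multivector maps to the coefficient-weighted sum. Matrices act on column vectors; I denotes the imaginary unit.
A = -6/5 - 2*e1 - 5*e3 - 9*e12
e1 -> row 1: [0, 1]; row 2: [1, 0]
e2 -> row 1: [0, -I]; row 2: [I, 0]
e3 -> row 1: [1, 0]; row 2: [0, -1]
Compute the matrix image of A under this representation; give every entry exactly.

Bivector images (products of the table entries): rho(e12) = rho(e1)rho(e2) = row 1: [I, 0]; row 2: [0, -I].
M = (-6/5)*1 + (-2)*rho(e1) + (-5)*rho(e3) + (-9)*rho(e12), summed entrywise (1 is the identity matrix):
Answer: row 1: [-31/5 - 9*I, -2]; row 2: [-2, 19/5 + 9*I]


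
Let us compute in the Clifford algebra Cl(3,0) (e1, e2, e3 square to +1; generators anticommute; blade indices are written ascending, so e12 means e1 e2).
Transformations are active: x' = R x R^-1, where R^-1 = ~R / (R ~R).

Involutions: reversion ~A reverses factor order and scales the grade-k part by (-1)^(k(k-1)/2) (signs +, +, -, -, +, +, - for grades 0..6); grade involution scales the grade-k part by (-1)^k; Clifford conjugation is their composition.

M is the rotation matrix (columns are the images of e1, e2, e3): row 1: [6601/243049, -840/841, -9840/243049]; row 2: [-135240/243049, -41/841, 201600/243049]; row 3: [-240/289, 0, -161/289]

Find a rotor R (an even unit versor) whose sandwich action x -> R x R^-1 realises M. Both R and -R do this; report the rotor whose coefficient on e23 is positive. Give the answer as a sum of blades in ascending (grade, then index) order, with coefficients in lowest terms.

Method: write R = a + b12*e12 + b13*e13 + b23*e23 with a^2 + b12^2 + b13^2 + b23^2 = 1 (so R^-1 = ~R). Expanding the columns R e_j ~R gives tr M = 4a^2 - 1 and, from the antisymmetric part, M21 - M12 = -4a*b12, M13 - M31 = 4a*b13, M32 - M23 = -4a*b23.
Here tr M = -140649/243049, so a^2 = (1 + tr M)/4 = 25600/243049 and a = ±160/493. Taking a = 160/493: M21 - M12 = 107520/243049, M13 - M31 = 192000/243049, M32 - M23 = -201600/243049, giving b12 = -168/493, b13 = 300/493, b23 = 315/493, i.e. R = 160/493 - 168/493*e12 + 300/493*e13 + 315/493*e23.
Its e23 coefficient is already positive.
Answer: 160/493 - 168/493*e12 + 300/493*e13 + 315/493*e23. Note: both R and -R realise this M (trace -140649/243049); the covering map identifies them, and the e23-coefficient sign is the tie-breaker.


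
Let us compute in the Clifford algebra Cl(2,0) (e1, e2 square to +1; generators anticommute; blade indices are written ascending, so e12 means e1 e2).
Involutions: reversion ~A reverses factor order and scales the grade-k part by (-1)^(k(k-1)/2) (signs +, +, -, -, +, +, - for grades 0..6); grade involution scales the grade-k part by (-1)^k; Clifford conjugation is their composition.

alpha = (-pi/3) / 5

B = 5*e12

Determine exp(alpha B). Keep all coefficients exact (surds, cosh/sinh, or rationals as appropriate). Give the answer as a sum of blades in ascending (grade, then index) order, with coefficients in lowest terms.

B^2 = (5)^2*(e12)^2 = 25*(-1) = -25 (a basis 2-blade squares to minus the product of its generators' squares).
B^2 = -25 — since the square is negative, the closed form is circular: l = 5, alpha*l = -pi/3, so exp(alpha B) = cos(-pi/3) + (sin(-pi/3)/5)*B = 1/2 + (-sqrt(3)/10)*B.
Answer: 1/2 - sqrt(3)/2*e12


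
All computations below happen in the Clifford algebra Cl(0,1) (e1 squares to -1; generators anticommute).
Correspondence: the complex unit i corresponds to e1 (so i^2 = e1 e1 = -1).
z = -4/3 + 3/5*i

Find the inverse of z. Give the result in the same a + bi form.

In blades: z = -4/3 + 3/5*e1.
With qbar = -4/3 - 3/5*e1 (scalar fixed, mapped units negated), z qbar = 481/225 (the sum of squared coefficients), so z^-1 = qbar / (481/225) = -300/481 - 135/481*e1; translating back:
Answer: -300/481 - 135/481*i


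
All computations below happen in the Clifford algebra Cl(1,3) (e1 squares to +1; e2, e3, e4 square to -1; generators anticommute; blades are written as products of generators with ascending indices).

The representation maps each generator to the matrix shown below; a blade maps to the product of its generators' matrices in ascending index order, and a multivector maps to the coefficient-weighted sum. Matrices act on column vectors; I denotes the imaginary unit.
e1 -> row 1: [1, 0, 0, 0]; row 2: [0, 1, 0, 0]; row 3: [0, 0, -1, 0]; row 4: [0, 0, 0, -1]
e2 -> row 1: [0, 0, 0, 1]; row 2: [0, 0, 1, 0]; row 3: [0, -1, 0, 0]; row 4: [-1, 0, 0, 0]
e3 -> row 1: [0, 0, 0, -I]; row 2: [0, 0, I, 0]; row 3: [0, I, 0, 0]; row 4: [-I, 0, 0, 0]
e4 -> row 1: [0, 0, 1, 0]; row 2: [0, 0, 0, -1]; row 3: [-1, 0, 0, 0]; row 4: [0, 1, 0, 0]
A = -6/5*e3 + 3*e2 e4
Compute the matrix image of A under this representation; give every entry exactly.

Bivector images (products of the table entries): rho(e2 e4) = rho(e2)rho(e4) = row 1: [0, 1, 0, 0]; row 2: [-1, 0, 0, 0]; row 3: [0, 0, 0, 1]; row 4: [0, 0, -1, 0].
M = (-6/5)*rho(e3) + (3)*rho(e2 e4), summed entrywise:
Answer: row 1: [0, 3, 0, 6*I/5]; row 2: [-3, 0, -6*I/5, 0]; row 3: [0, -6*I/5, 0, 3]; row 4: [6*I/5, 0, -3, 0]


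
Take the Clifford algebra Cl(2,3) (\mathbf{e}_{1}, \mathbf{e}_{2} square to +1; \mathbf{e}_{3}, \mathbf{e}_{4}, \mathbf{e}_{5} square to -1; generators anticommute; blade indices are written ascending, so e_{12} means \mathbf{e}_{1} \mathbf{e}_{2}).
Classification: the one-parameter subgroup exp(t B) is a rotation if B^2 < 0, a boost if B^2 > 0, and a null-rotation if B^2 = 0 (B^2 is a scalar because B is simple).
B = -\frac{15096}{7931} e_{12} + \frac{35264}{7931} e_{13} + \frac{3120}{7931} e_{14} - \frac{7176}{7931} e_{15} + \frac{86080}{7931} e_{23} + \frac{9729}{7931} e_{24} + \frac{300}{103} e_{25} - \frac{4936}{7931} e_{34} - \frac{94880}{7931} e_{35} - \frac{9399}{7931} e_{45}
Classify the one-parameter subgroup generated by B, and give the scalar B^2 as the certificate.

B^2 term by term: the squares give (-\frac{15096}{7931})^2*(e_{12})^2 + (\frac{35264}{7931})^2*(e_{13})^2 + (\frac{3120}{7931})^2*(e_{14})^2 + (-\frac{7176}{7931})^2*(e_{15})^2 + (\frac{86080}{7931})^2*(e_{23})^2 + (\frac{9729}{7931})^2*(e_{24})^2 + (\frac{300}{103})^2*(e_{25})^2 + (-\frac{4936}{7931})^2*(e_{34})^2 + (-\frac{94880}{7931})^2*(e_{35})^2 + (-\frac{9399}{7931})^2*(e_{45})^2 = \frac{227889216}{62900761}*(-1) + \frac{1243549696}{62900761}*(+1) + \frac{9734400}{62900761}*(+1) + \frac{51494976}{62900761}*(+1) + \frac{7409766400}{62900761}*(+1) + \frac{94653441}{62900761}*(+1) + \frac{90000}{10609}*(+1) + \frac{24364096}{62900761}*(-1) + \frac{9002214400}{62900761}*(-1) + \frac{88341201}{62900761}*(-1) = 0 (each basis 2-blade squares to minus the product of its generators' squares); cross terms between blades sharing an index anticommute and cancel; the commuting (index-disjoint) pairs give grade-4 terms 2*c*c'*(blade product), which cancel blade by blade — e_{1234}: \frac{149027712}{62900761} - \frac{686166912}{62900761} + \frac{537139200}{62900761} = 0; e_{1235}: \frac{2864616960}{62900761} - \frac{21158400}{816893} - \frac{1235420160}{62900761} = 0; e_{1245}: \frac{283774608}{62900761} - \frac{1872000}{816893} - \frac{139630608}{62900761} = 0; e_{1345}: -\frac{662892672}{62900761} + \frac{592051200}{62900761} + \frac{70841472}{62900761} = 0; e_{2345}: -\frac{1618131840}{62900761} + \frac{1846175040}{62900761} - \frac{2961600}{816893} = 0 — confirming B is simple. So B^2 = 0.
Answer: null-rotation, certificate B^2 = 0. One invariant decides it: the square 0 survives every conjugation, and its sign is exactly the classification.


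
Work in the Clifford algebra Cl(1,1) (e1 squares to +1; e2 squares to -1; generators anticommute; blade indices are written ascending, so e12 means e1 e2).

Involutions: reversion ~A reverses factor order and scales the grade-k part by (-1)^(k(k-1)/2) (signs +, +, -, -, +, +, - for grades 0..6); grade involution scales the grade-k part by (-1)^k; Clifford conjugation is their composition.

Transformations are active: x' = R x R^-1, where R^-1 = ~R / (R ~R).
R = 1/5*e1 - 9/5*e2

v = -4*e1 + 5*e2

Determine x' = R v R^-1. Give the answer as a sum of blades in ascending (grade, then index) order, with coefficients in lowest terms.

~R = 1/5*e1 - 9/5*e2, and R ~R = -16/5, so R^-1 = ~R / (-16/5).
R v = 41/5 - 31/5*e12
Answer: 119/40*e1 + 169/40*e2


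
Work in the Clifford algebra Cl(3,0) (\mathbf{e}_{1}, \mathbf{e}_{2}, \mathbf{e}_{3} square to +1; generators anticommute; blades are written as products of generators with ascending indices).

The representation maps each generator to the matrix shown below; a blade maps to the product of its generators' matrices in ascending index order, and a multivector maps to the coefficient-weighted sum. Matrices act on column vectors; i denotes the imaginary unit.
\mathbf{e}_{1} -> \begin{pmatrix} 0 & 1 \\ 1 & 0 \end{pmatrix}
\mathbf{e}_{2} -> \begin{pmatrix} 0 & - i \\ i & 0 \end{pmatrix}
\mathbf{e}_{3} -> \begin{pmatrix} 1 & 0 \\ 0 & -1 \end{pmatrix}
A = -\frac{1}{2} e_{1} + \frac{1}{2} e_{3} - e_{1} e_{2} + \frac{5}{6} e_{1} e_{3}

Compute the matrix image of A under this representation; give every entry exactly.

Bivector images (products of the table entries): rho(e_{1} e_{2}) = rho(\mathbf{e}_{1})rho(\mathbf{e}_{2}) = \begin{pmatrix} i & 0 \\ 0 & - i \end{pmatrix}; rho(e_{1} e_{3}) = rho(\mathbf{e}_{1})rho(\mathbf{e}_{3}) = \begin{pmatrix} 0 & -1 \\ 1 & 0 \end{pmatrix}.
M = (-\frac{1}{2})*rho(e_{1}) + (\frac{1}{2})*rho(e_{3}) + (-1)*rho(e_{1} e_{2}) + (\frac{5}{6})*rho(e_{1} e_{3}), summed entrywise:
Answer: \begin{pmatrix} \frac{1}{2} - i & - \frac{4}{3} \\ \frac{1}{3} & - \frac{1}{2} + i \end{pmatrix}


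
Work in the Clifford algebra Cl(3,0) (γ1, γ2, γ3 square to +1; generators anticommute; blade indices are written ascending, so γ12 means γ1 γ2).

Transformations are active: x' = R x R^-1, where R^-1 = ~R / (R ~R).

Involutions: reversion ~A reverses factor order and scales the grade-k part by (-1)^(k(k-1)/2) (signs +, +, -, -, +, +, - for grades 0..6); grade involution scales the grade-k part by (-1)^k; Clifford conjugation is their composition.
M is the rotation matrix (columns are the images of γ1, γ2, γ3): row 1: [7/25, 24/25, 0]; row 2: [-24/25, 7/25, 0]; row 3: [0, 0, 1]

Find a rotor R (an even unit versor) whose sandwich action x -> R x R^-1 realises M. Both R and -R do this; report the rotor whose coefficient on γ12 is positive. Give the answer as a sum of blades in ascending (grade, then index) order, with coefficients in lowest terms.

Method: write R = a + b12*γ12 + b13*γ13 + b23*γ23 with a^2 + b12^2 + b13^2 + b23^2 = 1 (so R^-1 = ~R). Expanding the columns R e_j ~R gives tr M = 4a^2 - 1 and, from the antisymmetric part, M21 - M12 = -4a*b12, M13 - M31 = 4a*b13, M32 - M23 = -4a*b23.
Here tr M = 39/25, so a^2 = (1 + tr M)/4 = 16/25 and a = ±4/5. Taking a = 4/5: M21 - M12 = -48/25, M13 - M31 = 0, M32 - M23 = 0, giving b12 = 3/5, b13 = 0, b23 = 0, i.e. R = 4/5 + 3/5*γ12.
Its γ12 coefficient is already positive.
Answer: 4/5 + 3/5*γ12. Uniqueness: Spin(3) -> SO(3) maps R and -R to the same rotation of trace 39/25; fixing the sign of the γ12 coefficient removes the ambiguity.


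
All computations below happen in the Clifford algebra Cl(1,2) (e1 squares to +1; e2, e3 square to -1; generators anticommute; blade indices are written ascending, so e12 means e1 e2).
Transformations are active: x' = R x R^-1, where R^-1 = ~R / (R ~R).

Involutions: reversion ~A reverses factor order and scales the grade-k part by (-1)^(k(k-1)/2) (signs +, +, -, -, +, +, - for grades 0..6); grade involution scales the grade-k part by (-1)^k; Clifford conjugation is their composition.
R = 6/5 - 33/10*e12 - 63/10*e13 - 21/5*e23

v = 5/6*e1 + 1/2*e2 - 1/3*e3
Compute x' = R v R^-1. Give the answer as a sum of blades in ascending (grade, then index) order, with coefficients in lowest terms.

~R = 6/5 + 33/10*e12 + 63/10*e13 + 21/5*e23, and R ~R = -63/2, so R^-1 = ~R / (-63/2).
R v = 11/20*e1 + 39/20*e2 + 11/4*e3 + 3/4*e123
Answer: -709/1050*e1 - 61/175*e2 - 1/30*e3


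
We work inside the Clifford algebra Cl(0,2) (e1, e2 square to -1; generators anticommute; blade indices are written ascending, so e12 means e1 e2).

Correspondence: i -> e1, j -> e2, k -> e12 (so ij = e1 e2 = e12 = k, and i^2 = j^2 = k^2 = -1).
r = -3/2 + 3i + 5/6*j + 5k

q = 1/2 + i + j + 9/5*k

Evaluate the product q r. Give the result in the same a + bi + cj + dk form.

In blades: q = 1/2 + e1 + e2 + 9/5*e12, r = -3/2 + 3*e1 + 5/6*e2 + 5*e12.
Distribute q over r term by term (generator squares from the signature, products reordered to ascending indices): (1/2)*r = -3/4 + 3/2*e1 + 5/12*e2 + 5/2*e12; (e1)*r = -3 - 3/2*e1 - 5*e2 + 5/6*e12; (e2)*r = -5/6 + 5*e1 - 3/2*e2 - 3*e12; (9/5*e12)*r = -9 - 3/2*e1 + 27/5*e2 - 27/10*e12.
Sum: -163/12 + 7/2*e1 - 41/60*e2 - 71/30*e12; translating back through the correspondence:
Answer: -163/12 + 7/2*i - 41/60*j - 71/30*k


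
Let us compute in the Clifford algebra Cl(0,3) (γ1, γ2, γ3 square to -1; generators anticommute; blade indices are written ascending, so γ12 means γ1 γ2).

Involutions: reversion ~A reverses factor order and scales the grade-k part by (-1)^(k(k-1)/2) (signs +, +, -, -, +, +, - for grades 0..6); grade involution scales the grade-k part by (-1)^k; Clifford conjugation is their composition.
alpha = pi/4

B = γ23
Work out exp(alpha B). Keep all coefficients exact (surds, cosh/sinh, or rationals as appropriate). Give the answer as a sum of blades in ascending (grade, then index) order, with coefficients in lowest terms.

B^2 = (1)^2*(γ23)^2 = 1*(-1) = -1 (a basis 2-blade squares to minus the product of its generators' squares).
B^2 = -1 — the negative square puts this in the circular regime; l = 1, alpha*l = pi/4, so exp(alpha B) = cos(pi/4) + (sin(pi/4)/1)*B = sqrt(2)/2 + (sqrt(2)/2)*B.
Answer: sqrt(2)/2 + sqrt(2)/2*γ23


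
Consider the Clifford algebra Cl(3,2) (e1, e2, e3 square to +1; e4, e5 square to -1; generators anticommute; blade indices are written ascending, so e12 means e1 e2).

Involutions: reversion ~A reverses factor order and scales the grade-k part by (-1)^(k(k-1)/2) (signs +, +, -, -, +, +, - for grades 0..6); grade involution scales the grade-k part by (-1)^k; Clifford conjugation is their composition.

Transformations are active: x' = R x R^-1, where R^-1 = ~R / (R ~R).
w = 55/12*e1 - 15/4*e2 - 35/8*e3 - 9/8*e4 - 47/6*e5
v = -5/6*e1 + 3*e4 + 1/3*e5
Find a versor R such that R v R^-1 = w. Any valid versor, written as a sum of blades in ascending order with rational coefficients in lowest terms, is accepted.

The midline construction: v and w both square to -101/12, so reflecting in their sum 15/4*e1 - 15/4*e2 - 35/8*e3 + 15/8*e4 - 15/2*e5 exchanges them.
Answer: 15/4*e1 - 15/4*e2 - 35/8*e3 + 15/8*e4 - 15/2*e5


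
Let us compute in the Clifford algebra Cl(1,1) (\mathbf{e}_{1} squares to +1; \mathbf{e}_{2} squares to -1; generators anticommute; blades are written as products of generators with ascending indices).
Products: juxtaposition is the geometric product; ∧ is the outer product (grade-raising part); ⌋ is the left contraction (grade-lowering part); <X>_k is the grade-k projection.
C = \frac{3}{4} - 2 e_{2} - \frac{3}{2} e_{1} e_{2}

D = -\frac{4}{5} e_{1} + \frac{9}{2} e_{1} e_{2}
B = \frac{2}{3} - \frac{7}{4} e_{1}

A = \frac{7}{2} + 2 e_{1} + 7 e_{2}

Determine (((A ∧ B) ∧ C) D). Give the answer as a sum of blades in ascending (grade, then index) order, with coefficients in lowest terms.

step 1: \frac{7}{3} - \frac{115}{24} e_{1} + \frac{14}{3} e_{2} + \frac{49}{4} e_{1} e_{2}
step 2: \frac{7}{4} - \frac{115}{32} e_{1} - \frac{7}{6} e_{2} + \frac{733}{48} e_{1} e_{2}
step 3: \frac{2291}{32} - \frac{133}{20} e_{1} - \frac{3797}{960} e_{2} + \frac{833}{120} e_{1} e_{2}
Answer: \frac{2291}{32} - \frac{133}{20} e_{1} - \frac{3797}{960} e_{2} + \frac{833}{120} e_{1} e_{2}


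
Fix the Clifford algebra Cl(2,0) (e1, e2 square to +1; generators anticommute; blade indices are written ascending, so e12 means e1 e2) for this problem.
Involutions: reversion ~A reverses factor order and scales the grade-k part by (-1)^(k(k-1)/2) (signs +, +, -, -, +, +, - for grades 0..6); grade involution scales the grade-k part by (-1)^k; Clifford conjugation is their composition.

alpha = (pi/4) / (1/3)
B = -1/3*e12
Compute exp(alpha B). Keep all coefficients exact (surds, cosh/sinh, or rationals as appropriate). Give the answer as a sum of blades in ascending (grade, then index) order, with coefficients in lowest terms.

B^2 = (-1/3)^2*(e12)^2 = 1/9*(-1) = -1/9 (a basis 2-blade squares to minus the product of its generators' squares).
B^2 = -1/9 — since the square is negative, the closed form is circular: l = 1/3, alpha*l = pi/4, so exp(alpha B) = cos(pi/4) + (sin(pi/4)/(1/3))*B = sqrt(2)/2 + (3*sqrt(2)/2)*B.
Answer: sqrt(2)/2 - sqrt(2)/2*e12


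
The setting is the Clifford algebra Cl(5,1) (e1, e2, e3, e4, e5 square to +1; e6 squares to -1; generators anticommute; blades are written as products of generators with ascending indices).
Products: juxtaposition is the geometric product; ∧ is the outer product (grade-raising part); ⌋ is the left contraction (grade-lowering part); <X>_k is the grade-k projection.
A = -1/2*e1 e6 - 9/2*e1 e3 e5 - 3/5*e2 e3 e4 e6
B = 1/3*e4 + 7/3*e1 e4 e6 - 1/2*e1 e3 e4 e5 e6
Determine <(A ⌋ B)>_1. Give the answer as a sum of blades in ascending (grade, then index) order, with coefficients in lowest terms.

step 1: 7/6*e4 + 9/4*e4 e6 - 1/4*e3 e4 e5
step 2: 7/6*e4
Answer: 7/6*e4


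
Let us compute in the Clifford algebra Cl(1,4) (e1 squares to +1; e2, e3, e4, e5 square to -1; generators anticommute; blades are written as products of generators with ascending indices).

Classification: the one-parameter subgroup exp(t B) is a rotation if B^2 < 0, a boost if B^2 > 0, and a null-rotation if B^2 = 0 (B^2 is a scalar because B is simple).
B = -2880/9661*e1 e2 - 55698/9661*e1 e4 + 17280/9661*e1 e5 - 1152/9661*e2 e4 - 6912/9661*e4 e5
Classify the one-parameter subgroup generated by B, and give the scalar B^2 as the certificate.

B^2 term by term: the squares give (-2880/9661)^2*(e1 e2)^2 + (-55698/9661)^2*(e1 e4)^2 + (17280/9661)^2*(e1 e5)^2 + (-1152/9661)^2*(e2 e4)^2 + (-6912/9661)^2*(e4 e5)^2 = 8294400/93334921*(+1) + 3102267204/93334921*(+1) + 298598400/93334921*(+1) + 1327104/93334921*(-1) + 47775744/93334921*(-1) = 36 (each basis 2-blade squares to minus the product of its generators' squares); cross terms between blades sharing an index anticommute and cancel; the commuting (index-disjoint) pairs give grade-4 terms 2*c*c'*(blade product), which cancel blade by blade — e1 e2 e4 e5: 39813120/93334921 - 39813120/93334921 = 0 — confirming B is simple. So B^2 = 36.
Answer: boost, certificate B^2 = 36. No conjugation can change B^2 = 36; the sign gives the class.


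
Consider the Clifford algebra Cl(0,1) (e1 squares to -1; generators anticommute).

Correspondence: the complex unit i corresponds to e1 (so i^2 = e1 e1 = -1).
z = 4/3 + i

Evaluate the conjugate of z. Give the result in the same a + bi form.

In blades: z = 4/3 + e1.
Conjugation here is Clifford conjugation: the scalar is fixed and the grade-1 and grade-2 blades all flip sign, giving 4/3 - e1; translating back:
Answer: 4/3 - i


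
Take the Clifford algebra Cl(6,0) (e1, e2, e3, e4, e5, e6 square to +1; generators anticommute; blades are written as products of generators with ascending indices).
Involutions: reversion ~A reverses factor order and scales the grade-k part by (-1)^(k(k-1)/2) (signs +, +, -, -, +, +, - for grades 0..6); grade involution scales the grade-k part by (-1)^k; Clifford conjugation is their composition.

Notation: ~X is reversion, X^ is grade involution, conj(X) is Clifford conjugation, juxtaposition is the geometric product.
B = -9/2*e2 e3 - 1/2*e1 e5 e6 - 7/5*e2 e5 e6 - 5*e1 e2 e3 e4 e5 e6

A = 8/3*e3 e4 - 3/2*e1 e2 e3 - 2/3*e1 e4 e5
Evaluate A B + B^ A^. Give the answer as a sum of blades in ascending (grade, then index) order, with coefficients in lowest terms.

first term: -27/4*e1 + 12*e2 e4 + 1/3*e4 e6 - 10/3*e2 e3 e6 - 15/2*e4 e5 e6 + 14/15*e1 e2 e4 e6 + 40/3*e1 e2 e5 e6 - 21/10*e1 e3 e5 e6 + 3/4*e2 e3 e5 e6 + 3*e1 e2 e3 e4 e5 - 4/3*e1 e3 e4 e5 e6 - 56/15*e2 e3 e4 e5 e6
second term: 27/4*e1 - 12*e2 e4 - 1/3*e4 e6 - 10/3*e2 e3 e6 - 15/2*e4 e5 e6 + 14/15*e1 e2 e4 e6 + 40/3*e1 e2 e5 e6 - 21/10*e1 e3 e5 e6 + 3/4*e2 e3 e5 e6 - 3*e1 e2 e3 e4 e5 + 4/3*e1 e3 e4 e5 e6 + 56/15*e2 e3 e4 e5 e6
Answer: -20/3*e2 e3 e6 - 15*e4 e5 e6 + 28/15*e1 e2 e4 e6 + 80/3*e1 e2 e5 e6 - 21/5*e1 e3 e5 e6 + 3/2*e2 e3 e5 e6


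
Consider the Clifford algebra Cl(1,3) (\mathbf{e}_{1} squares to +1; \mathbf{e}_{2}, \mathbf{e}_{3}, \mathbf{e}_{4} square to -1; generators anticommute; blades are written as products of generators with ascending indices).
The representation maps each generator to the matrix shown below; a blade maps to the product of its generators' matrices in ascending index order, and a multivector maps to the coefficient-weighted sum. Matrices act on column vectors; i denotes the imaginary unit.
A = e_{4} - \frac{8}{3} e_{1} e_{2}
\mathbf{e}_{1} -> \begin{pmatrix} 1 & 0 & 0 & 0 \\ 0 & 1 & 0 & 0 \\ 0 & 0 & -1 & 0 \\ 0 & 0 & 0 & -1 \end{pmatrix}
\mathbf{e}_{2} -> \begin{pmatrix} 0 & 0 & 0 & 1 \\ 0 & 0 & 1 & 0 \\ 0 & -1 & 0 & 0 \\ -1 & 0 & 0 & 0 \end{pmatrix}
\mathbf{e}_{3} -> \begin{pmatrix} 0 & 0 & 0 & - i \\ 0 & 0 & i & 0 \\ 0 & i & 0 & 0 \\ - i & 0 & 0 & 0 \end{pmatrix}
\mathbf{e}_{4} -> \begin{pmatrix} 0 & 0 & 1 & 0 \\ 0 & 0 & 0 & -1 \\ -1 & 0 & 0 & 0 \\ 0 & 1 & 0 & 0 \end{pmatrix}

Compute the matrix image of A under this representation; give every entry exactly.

Bivector images (products of the table entries): rho(e_{1} e_{2}) = rho(\mathbf{e}_{1})rho(\mathbf{e}_{2}) = \begin{pmatrix} 0 & 0 & 0 & 1 \\ 0 & 0 & 1 & 0 \\ 0 & 1 & 0 & 0 \\ 1 & 0 & 0 & 0 \end{pmatrix}.
M = (1)*rho(e_{4}) + (-\frac{8}{3})*rho(e_{1} e_{2}), summed entrywise:
Answer: \begin{pmatrix} 0 & 0 & 1 & - \frac{8}{3} \\ 0 & 0 & - \frac{8}{3} & -1 \\ -1 & - \frac{8}{3} & 0 & 0 \\ - \frac{8}{3} & 1 & 0 & 0 \end{pmatrix}


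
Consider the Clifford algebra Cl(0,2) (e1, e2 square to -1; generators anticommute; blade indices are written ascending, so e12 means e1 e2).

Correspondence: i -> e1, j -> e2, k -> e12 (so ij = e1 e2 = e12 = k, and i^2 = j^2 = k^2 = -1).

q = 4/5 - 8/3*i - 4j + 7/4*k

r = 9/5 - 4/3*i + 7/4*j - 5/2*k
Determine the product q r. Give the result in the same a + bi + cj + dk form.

In blades: q = 4/5 - 8/3*e1 - 4*e2 + 7/4*e12, r = 9/5 - 4/3*e1 + 7/4*e2 - 5/2*e12.
Distribute q over r term by term (generator squares from the signature, products reordered to ascending indices): (4/5)*r = 36/25 - 16/15*e1 + 7/5*e2 - 2*e12; (-8/3*e1)*r = -32/9 - 24/5*e1 - 20/3*e2 - 14/3*e12; (-4*e2)*r = 7 + 10*e1 - 36/5*e2 - 16/3*e12; (7/4*e12)*r = 35/8 - 49/16*e1 - 7/3*e2 + 63/20*e12.
Sum: 16667/1800 + 257/240*e1 - 74/5*e2 - 177/20*e12; translating back through the correspondence:
Answer: 16667/1800 + 257/240*i - 74/5*j - 177/20*k


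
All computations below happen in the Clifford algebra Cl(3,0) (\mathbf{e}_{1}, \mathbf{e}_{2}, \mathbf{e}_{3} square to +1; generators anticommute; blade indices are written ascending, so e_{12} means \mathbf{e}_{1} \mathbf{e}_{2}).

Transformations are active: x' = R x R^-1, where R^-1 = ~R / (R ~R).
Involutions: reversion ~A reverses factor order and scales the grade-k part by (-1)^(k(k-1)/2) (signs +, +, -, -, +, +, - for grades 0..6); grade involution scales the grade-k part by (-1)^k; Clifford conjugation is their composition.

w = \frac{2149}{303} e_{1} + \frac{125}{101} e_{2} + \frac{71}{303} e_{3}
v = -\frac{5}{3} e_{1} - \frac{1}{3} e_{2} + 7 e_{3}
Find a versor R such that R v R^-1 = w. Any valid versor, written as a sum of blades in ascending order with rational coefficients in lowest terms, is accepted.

The midline construction: v and w both square to \frac{467}{9}, so reflecting in their sum \frac{548}{101} e_{1} + \frac{274}{303} e_{2} + \frac{2192}{303} e_{3} exchanges them.
Answer: \frac{548}{101} e_{1} + \frac{274}{303} e_{2} + \frac{2192}{303} e_{3}


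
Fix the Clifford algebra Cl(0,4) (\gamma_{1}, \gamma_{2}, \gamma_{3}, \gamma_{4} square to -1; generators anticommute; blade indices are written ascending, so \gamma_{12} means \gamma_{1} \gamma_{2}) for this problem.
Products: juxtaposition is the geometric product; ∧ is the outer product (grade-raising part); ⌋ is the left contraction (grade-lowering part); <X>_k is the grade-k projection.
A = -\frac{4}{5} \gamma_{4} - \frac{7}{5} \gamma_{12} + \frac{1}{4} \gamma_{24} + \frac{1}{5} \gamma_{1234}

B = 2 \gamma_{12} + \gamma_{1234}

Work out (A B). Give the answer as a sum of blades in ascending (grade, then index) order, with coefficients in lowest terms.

step 1: 3 + \frac{1}{4} \gamma_{13} + \frac{1}{2} \gamma_{14} + \gamma_{34} - \frac{4}{5} \gamma_{123} - \frac{8}{5} \gamma_{124}
Answer: 3 + \frac{1}{4} \gamma_{13} + \frac{1}{2} \gamma_{14} + \gamma_{34} - \frac{4}{5} \gamma_{123} - \frac{8}{5} \gamma_{124}


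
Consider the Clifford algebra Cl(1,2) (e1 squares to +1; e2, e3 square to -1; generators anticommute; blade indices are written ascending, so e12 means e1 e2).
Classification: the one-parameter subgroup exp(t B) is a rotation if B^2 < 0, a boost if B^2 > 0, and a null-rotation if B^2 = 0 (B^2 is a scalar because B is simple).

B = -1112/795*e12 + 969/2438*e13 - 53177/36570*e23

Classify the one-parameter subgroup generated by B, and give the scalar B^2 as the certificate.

B^2 term by term: the squares give (-1112/795)^2*(e12)^2 + (969/2438)^2*(e13)^2 + (-53177/36570)^2*(e23)^2 = 1236544/632025*(+1) + 938961/5943844*(+1) + 2827793329/1337364900*(-1) = 0 (each basis 2-blade squares to minus the product of its generators' squares); cross terms between blades sharing an index anticommute and cancel. So B^2 = 0.
Answer: null-rotation, certificate B^2 = 0. Why this suffices: the scalar 0 survives any versor conjugation, so its sign alone determines the class however B is presented.


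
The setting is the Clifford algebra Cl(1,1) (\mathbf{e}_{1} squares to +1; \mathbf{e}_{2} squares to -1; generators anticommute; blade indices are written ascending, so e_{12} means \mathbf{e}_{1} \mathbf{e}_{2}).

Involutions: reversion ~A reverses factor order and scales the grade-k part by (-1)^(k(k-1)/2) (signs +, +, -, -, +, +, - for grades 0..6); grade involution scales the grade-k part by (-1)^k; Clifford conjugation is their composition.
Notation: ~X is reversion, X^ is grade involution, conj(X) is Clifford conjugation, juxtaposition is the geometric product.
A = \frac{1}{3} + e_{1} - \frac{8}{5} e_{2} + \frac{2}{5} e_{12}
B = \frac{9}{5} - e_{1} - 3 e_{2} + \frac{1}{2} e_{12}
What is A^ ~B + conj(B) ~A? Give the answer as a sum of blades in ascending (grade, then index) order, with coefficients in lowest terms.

first term: \frac{31}{5} - \frac{26}{15} e_{1} + \frac{139}{50} e_{2} + \frac{773}{150} e_{12}
second term: \frac{33}{5} + \frac{2}{15} e_{1} - \frac{89}{50} e_{2} - \frac{823}{150} e_{12}
Answer: \frac{64}{5} - \frac{8}{5} e_{1} + e_{2} - \frac{1}{3} e_{12}


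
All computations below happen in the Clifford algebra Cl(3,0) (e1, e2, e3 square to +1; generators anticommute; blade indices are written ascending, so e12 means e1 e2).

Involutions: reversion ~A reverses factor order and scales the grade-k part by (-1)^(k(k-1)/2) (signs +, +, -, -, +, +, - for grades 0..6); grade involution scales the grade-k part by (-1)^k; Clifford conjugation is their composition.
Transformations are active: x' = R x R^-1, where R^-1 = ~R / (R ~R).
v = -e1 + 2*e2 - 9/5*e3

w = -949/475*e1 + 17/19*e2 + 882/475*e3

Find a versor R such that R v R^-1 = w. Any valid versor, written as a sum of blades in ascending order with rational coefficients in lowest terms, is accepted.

Sketch: the shared square 206/25 makes R = v + w = -1424/475*e1 + 55/19*e2 + 27/475*e3 the natural versor; its sandwich fixes that direction, negates (v - w)/2, and sends v to w.
Answer: -1424/475*e1 + 55/19*e2 + 27/475*e3


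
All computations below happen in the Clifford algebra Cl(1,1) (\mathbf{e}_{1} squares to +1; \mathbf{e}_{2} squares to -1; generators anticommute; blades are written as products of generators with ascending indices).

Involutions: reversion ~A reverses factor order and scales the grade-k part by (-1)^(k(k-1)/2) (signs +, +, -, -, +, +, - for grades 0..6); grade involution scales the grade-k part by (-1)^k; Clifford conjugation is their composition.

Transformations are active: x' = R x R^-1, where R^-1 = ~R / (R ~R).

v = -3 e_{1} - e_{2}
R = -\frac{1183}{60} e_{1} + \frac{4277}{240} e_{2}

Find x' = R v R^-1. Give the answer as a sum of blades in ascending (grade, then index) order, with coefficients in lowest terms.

~R = -\frac{1183}{60} e_{1} + \frac{4277}{240} e_{2}, and R ~R = \frac{91091}{1280}, so R^-1 = ~R / (\frac{91091}{1280}).
R v = \frac{18473}{240} + \frac{17563}{240} e_{1} e_{2}
Answer: -\frac{19627}{495} e_{1} + \frac{19577}{495} e_{2}
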